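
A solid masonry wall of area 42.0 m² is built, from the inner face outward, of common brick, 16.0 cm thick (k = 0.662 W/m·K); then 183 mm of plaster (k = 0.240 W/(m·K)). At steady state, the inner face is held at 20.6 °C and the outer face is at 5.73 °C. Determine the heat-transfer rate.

Q = 622 W

Series thermal resistances, inner to outer:
  R_common brick = L/(kA) = 0.160/(0.662·42.0) = 0.005755 K/W
  R_plaster = L/(kA) = 0.183/(0.240·42.0) = 0.01815 K/W
ΣR = 0.005755 + 0.01815 = 0.02390 K/W
Q = ΔT/ΣR = (20.6 °C − 5.73 °C)/0.02390 = 622 W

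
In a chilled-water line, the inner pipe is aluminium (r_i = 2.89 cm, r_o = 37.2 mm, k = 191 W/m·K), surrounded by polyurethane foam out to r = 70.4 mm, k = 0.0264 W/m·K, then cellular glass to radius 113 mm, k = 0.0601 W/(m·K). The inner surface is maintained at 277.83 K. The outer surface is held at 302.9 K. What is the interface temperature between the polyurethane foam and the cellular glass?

T = 296.7 K

Resistance network (inner→outer):
  R'_aluminium = ln(0.0372/0.0289)/(2πk) = 0.2525/(2π·191) = 2.104×10^-4 m·K/W
  R'_polyurethane foam = ln(0.0704/0.0372)/(2πk) = 0.6379/(2π·0.0264) = 3.846 m·K/W
  R'_cellular glass = ln(0.113/0.0704)/(2πk) = 0.4732/(2π·0.0601) = 1.253 m·K/W
ΣR = 2.104×10^-4 + 3.846 + 1.253 = 5.099 m·K/W
Q' = ΔT/ΣR = (277.83 K − 302.9 K)/5.099 = -4.917 W/m
From the inner boundary to the polyurethane foam/cellular glass interface, ΣR_partial = 3.846 m·K/W.
T_interface = T_in − Q'·ΣR_partial = 277.83 K − (-4.917)(3.846) = 296.7 K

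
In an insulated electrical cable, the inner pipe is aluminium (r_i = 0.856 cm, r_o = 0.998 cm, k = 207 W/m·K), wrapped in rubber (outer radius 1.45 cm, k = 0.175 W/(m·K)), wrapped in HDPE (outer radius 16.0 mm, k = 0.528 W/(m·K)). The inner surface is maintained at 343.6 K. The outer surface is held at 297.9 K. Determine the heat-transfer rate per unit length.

Series thermal resistances, inner to outer:
  R'_aluminium = ln(0.00998/0.00856)/(2πk) = 0.1535/(2π·207) = 1.180×10^-4 m·K/W
  R'_rubber = ln(0.0145/0.00998)/(2πk) = 0.3736/(2π·0.175) = 0.3397 m·K/W
  R'_HDPE = ln(0.0160/0.0145)/(2πk) = 0.09844/(2π·0.528) = 0.02967 m·K/W
ΣR = 1.180×10^-4 + 0.3397 + 0.02967 = 0.3695 m·K/W
Q' = ΔT/ΣR = (343.6 K − 297.9 K)/0.3695 = 124 W/m

Q' = 124 W/m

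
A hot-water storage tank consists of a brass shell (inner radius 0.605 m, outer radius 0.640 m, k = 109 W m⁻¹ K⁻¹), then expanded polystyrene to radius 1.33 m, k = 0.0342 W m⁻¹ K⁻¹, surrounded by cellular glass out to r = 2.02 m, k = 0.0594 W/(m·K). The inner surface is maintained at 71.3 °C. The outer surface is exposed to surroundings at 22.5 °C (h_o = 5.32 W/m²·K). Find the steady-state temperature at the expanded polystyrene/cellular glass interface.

Resistance network (inner→outer):
  R_brass = (1/0.605 − 1/0.640)/(4πk) = 0.09039/(4π·109) = 6.599×10^-5 K/W
  R_expanded polystyrene = (1/0.640 − 1/1.33)/(4πk) = 0.8106/(4π·0.0342) = 1.886 K/W
  R_cellular glass = (1/1.33 − 1/2.02)/(4πk) = 0.2568/(4π·0.0594) = 0.3441 K/W
  R_conv,out = 1/(4πr²h) = 1/(4π·2.02²·5.32) = 0.003666 K/W
ΣR = 6.599×10^-5 + 1.886 + 0.3441 + 0.003666 = 2.234 K/W
Q = ΔT/ΣR = (71.3 °C − 22.5 °C)/2.234 = 21.84 W
From the inner boundary to the expanded polystyrene/cellular glass interface, ΣR_partial = 1.886 K/W.
T_interface = T_in − Q·ΣR_partial = 71.3 °C − (21.84)(1.886) = 30.1 °C

T = 30.1 °C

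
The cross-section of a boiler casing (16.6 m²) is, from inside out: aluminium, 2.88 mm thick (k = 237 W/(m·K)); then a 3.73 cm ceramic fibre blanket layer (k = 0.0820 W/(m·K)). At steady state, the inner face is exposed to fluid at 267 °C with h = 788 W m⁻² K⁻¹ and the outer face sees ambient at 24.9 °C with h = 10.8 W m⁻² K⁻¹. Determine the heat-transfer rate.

Q = 7.32 kW

Resistance network (inner→outer):
  R_conv,in = 1/(hA) = 1/(788·16.6) = 7.645×10^-5 K/W
  R_aluminium = L/(kA) = 0.00288/(237·16.6) = 7.320×10^-7 K/W
  R_ceramic fibre blanket = L/(kA) = 0.0373/(0.0820·16.6) = 0.02740 K/W
  R_conv,out = 1/(hA) = 1/(10.8·16.6) = 0.005578 K/W
ΣR = 7.645×10^-5 + 7.320×10^-7 + 0.02740 + 0.005578 = 0.03306 K/W
Q = ΔT/ΣR = (267 °C − 24.9 °C)/0.03306 = 7320 W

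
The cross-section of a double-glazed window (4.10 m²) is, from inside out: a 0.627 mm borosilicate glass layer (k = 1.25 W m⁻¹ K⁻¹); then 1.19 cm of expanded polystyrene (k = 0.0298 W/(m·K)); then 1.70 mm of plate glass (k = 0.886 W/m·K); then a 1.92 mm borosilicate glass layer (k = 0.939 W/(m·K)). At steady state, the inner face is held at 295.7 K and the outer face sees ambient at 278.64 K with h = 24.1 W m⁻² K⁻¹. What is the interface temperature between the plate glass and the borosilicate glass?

Treat each layer as a resistance in series:
  R_borosilicate glass = L/(kA) = 6.27×10^-4/(1.25·4.10) = 1.223×10^-4 K/W
  R_expanded polystyrene = L/(kA) = 0.0119/(0.0298·4.10) = 0.09740 K/W
  R_plate glass = L/(kA) = 0.00170/(0.886·4.10) = 4.680×10^-4 K/W
  R_borosilicate glass = L/(kA) = 0.00192/(0.939·4.10) = 4.987×10^-4 K/W
  R_conv,out = 1/(hA) = 1/(24.1·4.10) = 0.01012 K/W
ΣR = 1.223×10^-4 + 0.09740 + 4.680×10^-4 + 4.987×10^-4 + 0.01012 = 0.1086 K/W
Q = ΔT/ΣR = (295.7 K − 278.64 K)/0.1086 = 157.1 W
From the inner boundary to the plate glass/borosilicate glass interface, ΣR_partial = 0.09799 K/W.
T_interface = T_in − Q·ΣR_partial = 295.7 K − (157.1)(0.09799) = 280.31 K

T = 280.31 K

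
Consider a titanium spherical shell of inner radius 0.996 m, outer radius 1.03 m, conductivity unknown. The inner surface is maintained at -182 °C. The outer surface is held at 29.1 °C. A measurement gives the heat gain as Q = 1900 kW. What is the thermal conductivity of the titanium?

k = 23.7 W/m·K

ΣR = ΔT/Q = |-182 − 29.1|/1.90×10^6 = 1.111×10^-4 K/W
(1/r₁−1/r₂)/(4πk) = 1.111×10^-4 ⇒ k = 0.03314/(4π·1.111×10^-4) = 23.7 W/m·K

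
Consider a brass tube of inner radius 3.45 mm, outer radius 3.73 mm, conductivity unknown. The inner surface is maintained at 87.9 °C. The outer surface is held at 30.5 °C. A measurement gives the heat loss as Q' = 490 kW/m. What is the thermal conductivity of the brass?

k = 106 W/m·K

ΣR = ΔT/Q' = |87.9 − 30.5|/4.90×10^5 = 1.171×10^-4 m·K/W
ln(r₂/r₁)/(2πk) = 1.171×10^-4 ⇒ k = 0.07803/(2π·1.171×10^-4) = 106 W/m·K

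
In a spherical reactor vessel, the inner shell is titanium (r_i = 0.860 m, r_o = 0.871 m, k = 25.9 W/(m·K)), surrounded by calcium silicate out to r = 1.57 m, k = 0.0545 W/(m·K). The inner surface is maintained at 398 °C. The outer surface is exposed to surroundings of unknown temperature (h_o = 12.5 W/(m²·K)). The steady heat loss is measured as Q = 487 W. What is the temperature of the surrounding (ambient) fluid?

T_out = 33.2 °C

Sum the resistances:
  R_titanium = (1/0.860 − 1/0.871)/(4πk) = 0.01469/(4π·25.9) = 4.512×10^-5 K/W
  R_calcium silicate = (1/0.871 − 1/1.57)/(4πk) = 0.5112/(4π·0.0545) = 0.7464 K/W
  R_conv,out = 1/(4πr²h) = 1/(4π·1.57²·12.5) = 0.002583 K/W
ΣR = 0.7490 K/W
ΔT = Q·ΣR = 487 × 0.7490 = 364.8 K
Heat flows outward, so T_out = T_in − ΔT = 398 − 364.8 = 33.2 °C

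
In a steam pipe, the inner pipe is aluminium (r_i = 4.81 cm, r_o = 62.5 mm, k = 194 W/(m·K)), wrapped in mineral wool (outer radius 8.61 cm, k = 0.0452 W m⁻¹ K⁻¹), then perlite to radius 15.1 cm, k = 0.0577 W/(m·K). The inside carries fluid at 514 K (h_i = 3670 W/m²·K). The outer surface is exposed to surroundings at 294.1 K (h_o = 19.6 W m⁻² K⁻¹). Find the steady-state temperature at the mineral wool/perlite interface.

Resistance network (inner→outer):
  R'_conv,in = 1/(2πr h) = 1/(2π·0.0481·3670) = 9.016×10^-4 m·K/W
  R'_aluminium = ln(0.0625/0.0481)/(2πk) = 0.2619/(2π·194) = 2.148×10^-4 m·K/W
  R'_mineral wool = ln(0.0861/0.0625)/(2πk) = 0.3203/(2π·0.0452) = 1.128 m·K/W
  R'_perlite = ln(0.151/0.0861)/(2πk) = 0.5618/(2π·0.0577) = 1.550 m·K/W
  R'_conv,out = 1/(2πr h) = 1/(2π·0.151·19.6) = 0.05378 m·K/W
ΣR = 9.016×10^-4 + 2.148×10^-4 + 1.128 + 1.550 + 0.05378 = 2.733 m·K/W
Q' = ΔT/ΣR = (514 K − 294.1 K)/2.733 = 80.46 W/m
From the inner boundary to the mineral wool/perlite interface, ΣR_partial = 1.129 m·K/W.
T_interface = T_in − Q'·ΣR_partial = 514 K − (80.46)(1.129) = 423 K

T = 423 K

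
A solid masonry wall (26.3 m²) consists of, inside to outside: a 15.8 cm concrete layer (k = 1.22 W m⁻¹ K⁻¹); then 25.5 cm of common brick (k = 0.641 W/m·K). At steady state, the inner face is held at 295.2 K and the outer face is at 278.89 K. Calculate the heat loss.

Q = 813 W

Series thermal resistances, inner to outer:
  R_concrete = L/(kA) = 0.158/(1.22·26.3) = 0.004924 K/W
  R_common brick = L/(kA) = 0.255/(0.641·26.3) = 0.01513 K/W
ΣR = 0.004924 + 0.01513 = 0.02005 K/W
Q = ΔT/ΣR = (295.2 K − 278.89 K)/0.02005 = 813 W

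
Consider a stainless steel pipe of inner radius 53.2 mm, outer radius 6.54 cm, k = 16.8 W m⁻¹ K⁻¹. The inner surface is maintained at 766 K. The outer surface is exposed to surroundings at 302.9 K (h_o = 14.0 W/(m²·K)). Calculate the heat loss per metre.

Q' = 2630 W/m

Treat each layer as a resistance in series:
  R'_stainless steel = ln(0.0654/0.0532)/(2πk) = 0.2065/(2π·16.8) = 0.001956 m·K/W
  R'_conv,out = 1/(2πr h) = 1/(2π·0.0654·14.0) = 0.1738 m·K/W
ΣR = 0.001956 + 0.1738 = 0.1758 m·K/W
Q' = ΔT/ΣR = (766 K − 302.9 K)/0.1758 = 2630 W/m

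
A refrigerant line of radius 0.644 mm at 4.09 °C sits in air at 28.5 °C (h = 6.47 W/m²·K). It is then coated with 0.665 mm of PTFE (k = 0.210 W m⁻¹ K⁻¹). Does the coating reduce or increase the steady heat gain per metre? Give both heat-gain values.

Critical radius for a cylinder: r_cr = k/h = 0.0325 m = 3.25 cm.
Outer radius after coating: r₂ = 6.44×10^-4 + 6.65×10^-4 = 0.001309 m.
Since r₁ < r_cr and r₂ ≤ r_cr, the coating moves toward the maximum at r_cr — heat gain rises.
Bare: R = 1/(2πr₁h) = 38.20 m·K/W; Q = 24.41/38.20 = 0.639 W/m.
Coated: R = R_cond + R_conv = 19.33 m·K/W; Q = 24.41/19.33 = 1.26 W/m.

increases: 0.639 → 1.26 W/m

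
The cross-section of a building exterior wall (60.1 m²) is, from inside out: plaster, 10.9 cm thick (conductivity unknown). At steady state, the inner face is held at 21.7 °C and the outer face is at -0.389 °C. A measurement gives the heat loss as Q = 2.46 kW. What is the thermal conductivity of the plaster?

ΣR = ΔT/Q = |21.7 − -0.389|/2460 = 0.008979 K/W
L/(kA) = 0.008979 ⇒ k = 0.109/(0.008979·60.1) = 0.202 W/m·K

k = 0.202 W/m·K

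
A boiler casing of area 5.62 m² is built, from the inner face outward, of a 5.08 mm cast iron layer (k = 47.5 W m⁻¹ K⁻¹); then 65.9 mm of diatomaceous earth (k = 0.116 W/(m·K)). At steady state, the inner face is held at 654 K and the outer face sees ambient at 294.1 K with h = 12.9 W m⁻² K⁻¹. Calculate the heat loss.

Treat each layer as a resistance in series:
  R_cast iron = L/(kA) = 0.00508/(47.5·5.62) = 1.903×10^-5 K/W
  R_diatomaceous earth = L/(kA) = 0.0659/(0.116·5.62) = 0.1011 K/W
  R_conv,out = 1/(hA) = 1/(12.9·5.62) = 0.01379 K/W
ΣR = 1.903×10^-5 + 0.1011 + 0.01379 = 0.1149 K/W
Q = ΔT/ΣR = (654 K − 294.1 K)/0.1149 = 3130 W

Q = 3.13 kW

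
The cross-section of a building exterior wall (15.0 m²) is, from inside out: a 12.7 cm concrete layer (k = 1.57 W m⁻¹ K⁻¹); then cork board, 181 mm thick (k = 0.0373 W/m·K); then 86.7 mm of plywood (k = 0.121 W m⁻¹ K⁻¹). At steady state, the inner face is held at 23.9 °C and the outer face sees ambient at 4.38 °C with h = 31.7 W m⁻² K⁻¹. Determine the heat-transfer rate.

Resistance network (inner→outer):
  R_concrete = L/(kA) = 0.127/(1.57·15.0) = 0.005393 K/W
  R_cork board = L/(kA) = 0.181/(0.0373·15.0) = 0.3235 K/W
  R_plywood = L/(kA) = 0.0867/(0.121·15.0) = 0.04777 K/W
  R_conv,out = 1/(hA) = 1/(31.7·15.0) = 0.002103 K/W
ΣR = 0.005393 + 0.3235 + 0.04777 + 0.002103 = 0.3788 K/W
Q = ΔT/ΣR = (23.9 °C − 4.38 °C)/0.3788 = 51.5 W

Q = 51.5 W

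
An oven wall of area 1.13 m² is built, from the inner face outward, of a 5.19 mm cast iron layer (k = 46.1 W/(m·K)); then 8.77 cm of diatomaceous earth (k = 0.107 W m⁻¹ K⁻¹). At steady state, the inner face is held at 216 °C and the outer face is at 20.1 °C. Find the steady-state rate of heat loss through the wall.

Resistance network (inner→outer):
  R_cast iron = L/(kA) = 0.00519/(46.1·1.13) = 9.963×10^-5 K/W
  R_diatomaceous earth = L/(kA) = 0.0877/(0.107·1.13) = 0.7253 K/W
ΣR = 9.963×10^-5 + 0.7253 = 0.7254 K/W
Q = ΔT/ΣR = (216 °C − 20.1 °C)/0.7254 = 270 W

Q = 270 W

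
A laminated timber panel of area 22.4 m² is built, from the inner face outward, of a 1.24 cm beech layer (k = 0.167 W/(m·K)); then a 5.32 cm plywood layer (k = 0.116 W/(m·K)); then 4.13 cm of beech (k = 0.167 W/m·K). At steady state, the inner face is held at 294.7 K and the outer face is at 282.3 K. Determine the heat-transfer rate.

Q = 356 W

Resistance network (inner→outer):
  R_beech = L/(kA) = 0.0124/(0.167·22.4) = 0.003315 K/W
  R_plywood = L/(kA) = 0.0532/(0.116·22.4) = 0.02047 K/W
  R_beech = L/(kA) = 0.0413/(0.167·22.4) = 0.01104 K/W
ΣR = 0.003315 + 0.02047 + 0.01104 = 0.03482 K/W
Q = ΔT/ΣR = (294.7 K − 282.3 K)/0.03482 = 356 W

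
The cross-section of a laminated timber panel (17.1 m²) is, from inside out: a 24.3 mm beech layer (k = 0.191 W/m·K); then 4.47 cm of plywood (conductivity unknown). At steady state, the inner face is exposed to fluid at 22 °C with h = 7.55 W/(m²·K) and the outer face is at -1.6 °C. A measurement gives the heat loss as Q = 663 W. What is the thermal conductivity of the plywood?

k = 0.128 W/m·K

ΣR = ΔT/Q = |22 − -1.6|/663 = 0.03560 K/W
Known resistances:
  R_conv,in = 1/(hA) = 1/(7.55·17.1) = 0.007746 K/W
  R_beech = L/(kA) = 0.0243/(0.191·17.1) = 0.007440 K/W
R_plywood = ΣR − ΣR_known = 0.03560 − 0.01519 = 0.02041 K/W
L/(kA) = 0.02041 ⇒ k = 0.0447/(0.02041·17.1) = 0.128 W/m·K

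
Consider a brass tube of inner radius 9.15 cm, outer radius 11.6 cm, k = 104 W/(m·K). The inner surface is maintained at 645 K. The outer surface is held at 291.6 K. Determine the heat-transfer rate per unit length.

Q' = 9.73×10^5 W/m

Q' = 2πk·ΔT/ln(r₂/r₁) = 2π × 104 × 353.4 / ln(0.116/0.0915) = 9.73×10^5 W/m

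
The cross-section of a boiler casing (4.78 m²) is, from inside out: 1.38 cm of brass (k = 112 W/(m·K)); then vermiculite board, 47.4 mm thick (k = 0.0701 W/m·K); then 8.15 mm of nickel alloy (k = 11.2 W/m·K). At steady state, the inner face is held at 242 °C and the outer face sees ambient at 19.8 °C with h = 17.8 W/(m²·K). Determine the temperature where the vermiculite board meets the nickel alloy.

T = 37.0 °C

Treat each layer as a resistance in series:
  R_brass = L/(kA) = 0.0138/(112·4.78) = 2.578×10^-5 K/W
  R_vermiculite board = L/(kA) = 0.0474/(0.0701·4.78) = 0.1415 K/W
  R_nickel alloy = L/(kA) = 0.00815/(11.2·4.78) = 1.522×10^-4 K/W
  R_conv,out = 1/(hA) = 1/(17.8·4.78) = 0.01175 K/W
ΣR = 2.578×10^-5 + 0.1415 + 1.522×10^-4 + 0.01175 = 0.1534 K/W
Q = ΔT/ΣR = (242 °C − 19.8 °C)/0.1534 = 1449 W
From the inner boundary to the vermiculite board/nickel alloy interface, ΣR_partial = 0.1415 K/W.
T_interface = T_in − Q·ΣR_partial = 242 °C − (1449)(0.1415) = 37.0 °C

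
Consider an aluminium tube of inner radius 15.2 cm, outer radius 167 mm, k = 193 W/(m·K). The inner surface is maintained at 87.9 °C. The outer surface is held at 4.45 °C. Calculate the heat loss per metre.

Q' = 2πk·ΔT/ln(r₂/r₁) = 2π × 193 × 83.45 / ln(0.167/0.152) = 1.08×10^6 W/m

Q' = 1080 kW/m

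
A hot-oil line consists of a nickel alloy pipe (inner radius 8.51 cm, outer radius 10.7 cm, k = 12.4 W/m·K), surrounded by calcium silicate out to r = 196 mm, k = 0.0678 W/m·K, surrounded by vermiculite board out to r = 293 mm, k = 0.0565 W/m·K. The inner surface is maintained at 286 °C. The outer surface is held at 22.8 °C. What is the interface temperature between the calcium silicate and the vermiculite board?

T = 139 °C

Resistance network (inner→outer):
  R'_nickel alloy = ln(0.107/0.0851)/(2πk) = 0.2290/(2π·12.4) = 0.002939 m·K/W
  R'_calcium silicate = ln(0.196/0.107)/(2πk) = 0.6053/(2π·0.0678) = 1.421 m·K/W
  R'_vermiculite board = ln(0.293/0.196)/(2πk) = 0.4021/(2π·0.0565) = 1.133 m·K/W
ΣR = 0.002939 + 1.421 + 1.133 = 2.557 m·K/W
Q' = ΔT/ΣR = (286 °C − 22.8 °C)/2.557 = 102.9 W/m
From the inner boundary to the calcium silicate/vermiculite board interface, ΣR_partial = 1.424 m·K/W.
T_interface = T_in − Q'·ΣR_partial = 286 °C − (102.9)(1.424) = 139 °C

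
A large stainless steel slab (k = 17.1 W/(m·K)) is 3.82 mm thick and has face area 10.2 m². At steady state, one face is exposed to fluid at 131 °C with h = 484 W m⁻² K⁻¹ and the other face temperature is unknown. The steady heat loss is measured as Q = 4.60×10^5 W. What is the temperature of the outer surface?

Sum the resistances:
  R_conv,in = 1/(hA) = 1/(484·10.2) = 2.026×10^-4 K/W
  R_stainless steel = L/(kA) = 0.00382/(17.1·10.2) = 2.190×10^-5 K/W
ΣR = 2.245×10^-4 K/W
ΔT = Q·ΣR = 4.60×10^5 × 2.245×10^-4 = 103.3 K
Heat flows outward, so T_out = T_in − ΔT = 131 − 103.3 = 27.7 °C

T_out = 27.7 °C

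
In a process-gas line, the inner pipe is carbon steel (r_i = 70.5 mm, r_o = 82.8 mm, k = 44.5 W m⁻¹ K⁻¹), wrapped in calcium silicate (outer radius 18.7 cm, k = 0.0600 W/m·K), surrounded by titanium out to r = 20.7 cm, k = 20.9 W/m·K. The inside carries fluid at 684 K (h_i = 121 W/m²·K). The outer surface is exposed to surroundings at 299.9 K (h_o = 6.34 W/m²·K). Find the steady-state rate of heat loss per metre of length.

Q' = 167 W/m

Resistance network (inner→outer):
  R'_conv,in = 1/(2πr h) = 1/(2π·0.0705·121) = 0.01866 m·K/W
  R'_carbon steel = ln(0.0828/0.0705)/(2πk) = 0.1608/(2π·44.5) = 5.752×10^-4 m·K/W
  R'_calcium silicate = ln(0.187/0.0828)/(2πk) = 0.8147/(2π·0.0600) = 2.161 m·K/W
  R'_titanium = ln(0.207/0.187)/(2πk) = 0.1016/(2π·20.9) = 7.738×10^-4 m·K/W
  R'_conv,out = 1/(2πr h) = 1/(2π·0.207·6.34) = 0.1213 m·K/W
ΣR = 0.01866 + 5.752×10^-4 + 2.161 + 7.738×10^-4 + 0.1213 = 2.302 m·K/W
Q' = ΔT/ΣR = (684 K − 299.9 K)/2.302 = 167 W/m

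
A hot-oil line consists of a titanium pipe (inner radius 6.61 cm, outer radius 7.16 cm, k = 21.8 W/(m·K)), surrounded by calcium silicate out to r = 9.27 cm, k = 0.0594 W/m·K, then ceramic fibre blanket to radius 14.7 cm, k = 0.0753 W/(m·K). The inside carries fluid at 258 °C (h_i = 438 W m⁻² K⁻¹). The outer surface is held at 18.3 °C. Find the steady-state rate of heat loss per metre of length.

Treat each layer as a resistance in series:
  R'_conv,in = 1/(2πr h) = 1/(2π·0.0661·438) = 0.005497 m·K/W
  R'_titanium = ln(0.0716/0.0661)/(2πk) = 0.07993/(2π·21.8) = 5.835×10^-4 m·K/W
  R'_calcium silicate = ln(0.0927/0.0716)/(2πk) = 0.2583/(2π·0.0594) = 0.6920 m·K/W
  R'_ceramic fibre blanket = ln(0.147/0.0927)/(2πk) = 0.4611/(2π·0.0753) = 0.9745 m·K/W
ΣR = 0.005497 + 5.835×10^-4 + 0.6920 + 0.9745 = 1.673 m·K/W
Q' = ΔT/ΣR = (258 °C − 18.3 °C)/1.673 = 143 W/m

Q' = 143 W/m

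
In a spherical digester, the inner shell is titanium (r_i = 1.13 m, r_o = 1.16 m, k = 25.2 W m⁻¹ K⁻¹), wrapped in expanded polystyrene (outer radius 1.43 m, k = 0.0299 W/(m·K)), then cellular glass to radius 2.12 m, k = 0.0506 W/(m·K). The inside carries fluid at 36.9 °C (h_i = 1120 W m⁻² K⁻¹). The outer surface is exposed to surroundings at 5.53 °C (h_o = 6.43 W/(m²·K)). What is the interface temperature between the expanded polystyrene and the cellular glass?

T = 19.8 °C

Resistance network (inner→outer):
  R_conv,in = 1/(4πr²h) = 1/(4π·1.13²·1120) = 5.564×10^-5 K/W
  R_titanium = (1/1.13 − 1/1.16)/(4πk) = 0.02289/(4π·25.2) = 7.227×10^-5 K/W
  R_expanded polystyrene = (1/1.16 − 1/1.43)/(4πk) = 0.1628/(4π·0.0299) = 0.4332 K/W
  R_cellular glass = (1/1.43 − 1/2.12)/(4πk) = 0.2276/(4π·0.0506) = 0.3579 K/W
  R_conv,out = 1/(4πr²h) = 1/(4π·2.12²·6.43) = 0.002754 K/W
ΣR = 5.564×10^-5 + 7.227×10^-5 + 0.4332 + 0.3579 + 0.002754 = 0.7940 K/W
Q = ΔT/ΣR = (36.9 °C − 5.53 °C)/0.7940 = 39.51 W
From the inner boundary to the expanded polystyrene/cellular glass interface, ΣR_partial = 0.4333 K/W.
T_interface = T_in − Q·ΣR_partial = 36.9 °C − (39.51)(0.4333) = 19.8 °C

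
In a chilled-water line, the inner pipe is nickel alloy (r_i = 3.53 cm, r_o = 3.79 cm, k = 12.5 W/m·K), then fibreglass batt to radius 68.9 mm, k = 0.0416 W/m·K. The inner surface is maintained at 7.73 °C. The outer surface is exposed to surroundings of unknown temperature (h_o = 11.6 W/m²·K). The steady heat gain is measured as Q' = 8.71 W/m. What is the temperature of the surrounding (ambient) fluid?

T_out = 29.4 °C

Sum the resistances:
  R'_nickel alloy = ln(0.0379/0.0353)/(2πk) = 0.07107/(2π·12.5) = 9.049×10^-4 m·K/W
  R'_fibreglass batt = ln(0.0689/0.0379)/(2πk) = 0.5977/(2π·0.0416) = 2.287 m·K/W
  R'_conv,out = 1/(2πr h) = 1/(2π·0.0689·11.6) = 0.1991 m·K/W
ΣR = 2.487 m·K/W
ΔT = Q'·ΣR = 8.71 × 2.487 = 21.66 K
Heat flows inward, so T_out = T_in + ΔT = 7.73 + 21.66 = 29.4 °C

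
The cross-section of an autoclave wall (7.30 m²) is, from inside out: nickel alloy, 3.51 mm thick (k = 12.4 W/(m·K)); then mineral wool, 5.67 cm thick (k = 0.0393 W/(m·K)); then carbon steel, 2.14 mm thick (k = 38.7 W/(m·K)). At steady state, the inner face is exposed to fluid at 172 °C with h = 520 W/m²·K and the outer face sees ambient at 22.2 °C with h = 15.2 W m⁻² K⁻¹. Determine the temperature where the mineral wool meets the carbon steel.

T = 28.7 °C

Treat each layer as a resistance in series:
  R_conv,in = 1/(hA) = 1/(520·7.30) = 2.634×10^-4 K/W
  R_nickel alloy = L/(kA) = 0.00351/(12.4·7.30) = 3.878×10^-5 K/W
  R_mineral wool = L/(kA) = 0.0567/(0.0393·7.30) = 0.1976 K/W
  R_carbon steel = L/(kA) = 0.00214/(38.7·7.30) = 7.575×10^-6 K/W
  R_conv,out = 1/(hA) = 1/(15.2·7.30) = 0.009012 K/W
ΣR = 2.634×10^-4 + 3.878×10^-5 + 0.1976 + 7.575×10^-6 + 0.009012 = 0.2069 K/W
Q = ΔT/ΣR = (172 °C − 22.2 °C)/0.2069 = 724.0 W
From the inner boundary to the mineral wool/carbon steel interface, ΣR_partial = 0.1979 K/W.
T_interface = T_in − Q·ΣR_partial = 172 °C − (724.0)(0.1979) = 28.7 °C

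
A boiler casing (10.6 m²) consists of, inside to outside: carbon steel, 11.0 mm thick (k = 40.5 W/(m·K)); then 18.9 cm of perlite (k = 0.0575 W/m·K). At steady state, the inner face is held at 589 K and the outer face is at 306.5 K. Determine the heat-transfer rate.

Q = 911 W

Series thermal resistances, inner to outer:
  R_carbon steel = L/(kA) = 0.0110/(40.5·10.6) = 2.562×10^-5 K/W
  R_perlite = L/(kA) = 0.189/(0.0575·10.6) = 0.3101 K/W
ΣR = 2.562×10^-5 + 0.3101 = 0.3101 K/W
Q = ΔT/ΣR = (589 K − 306.5 K)/0.3101 = 911 W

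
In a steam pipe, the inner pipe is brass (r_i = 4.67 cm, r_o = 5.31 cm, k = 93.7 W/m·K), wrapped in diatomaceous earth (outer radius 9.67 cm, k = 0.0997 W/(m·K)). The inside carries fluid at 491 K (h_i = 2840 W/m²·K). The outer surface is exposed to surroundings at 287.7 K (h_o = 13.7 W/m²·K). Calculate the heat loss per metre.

Resistance network (inner→outer):
  R'_conv,in = 1/(2πr h) = 1/(2π·0.0467·2840) = 0.001200 m·K/W
  R'_brass = ln(0.0531/0.0467)/(2πk) = 0.1284/(2π·93.7) = 2.182×10^-4 m·K/W
  R'_diatomaceous earth = ln(0.0967/0.0531)/(2πk) = 0.5994/(2π·0.0997) = 0.9569 m·K/W
  R'_conv,out = 1/(2πr h) = 1/(2π·0.0967·13.7) = 0.1201 m·K/W
ΣR = 0.001200 + 2.182×10^-4 + 0.9569 + 0.1201 = 1.078 m·K/W
Q' = ΔT/ΣR = (491 K − 287.7 K)/1.078 = 189 W/m

Q' = 189 W/m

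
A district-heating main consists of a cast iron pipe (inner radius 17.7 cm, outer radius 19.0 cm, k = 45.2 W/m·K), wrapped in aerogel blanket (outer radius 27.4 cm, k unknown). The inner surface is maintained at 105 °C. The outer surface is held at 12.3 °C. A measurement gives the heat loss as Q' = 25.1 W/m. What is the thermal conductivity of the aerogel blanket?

k = 0.0158 W/m·K

ΣR = ΔT/Q' = |105 − 12.3|/25.1 = 3.693 m·K/W
Known resistances:
  R'_cast iron = ln(0.190/0.177)/(2πk) = 0.07087/(2π·45.2) = 2.496×10^-4 m·K/W
R_aerogel blanket = ΣR − ΣR_known = 3.693 − 2.496×10^-4 = 3.693 m·K/W
ln(r₂/r₁)/(2πk) = 3.693 ⇒ k = 0.3661/(2π·3.693) = 0.0158 W/m·K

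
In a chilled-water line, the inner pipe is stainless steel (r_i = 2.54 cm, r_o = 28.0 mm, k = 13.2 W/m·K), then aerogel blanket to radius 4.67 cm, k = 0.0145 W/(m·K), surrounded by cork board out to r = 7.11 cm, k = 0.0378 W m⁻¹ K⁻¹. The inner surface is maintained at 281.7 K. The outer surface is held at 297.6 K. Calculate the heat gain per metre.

Resistance network (inner→outer):
  R'_stainless steel = ln(0.0280/0.0254)/(2πk) = 0.09746/(2π·13.2) = 0.001175 m·K/W
  R'_aerogel blanket = ln(0.0467/0.0280)/(2πk) = 0.5115/(2π·0.0145) = 5.615 m·K/W
  R'_cork board = ln(0.0711/0.0467)/(2πk) = 0.4203/(2π·0.0378) = 1.770 m·K/W
ΣR = 0.001175 + 5.615 + 1.770 = 7.386 m·K/W
Q' = ΔT/ΣR = (281.7 K − 297.6 K)/7.386 = -2.15 W/m
(Negative Q' ⇒ heat flows inward; heat gain = 2.15 W/m.)

Q' = 2.15 W/m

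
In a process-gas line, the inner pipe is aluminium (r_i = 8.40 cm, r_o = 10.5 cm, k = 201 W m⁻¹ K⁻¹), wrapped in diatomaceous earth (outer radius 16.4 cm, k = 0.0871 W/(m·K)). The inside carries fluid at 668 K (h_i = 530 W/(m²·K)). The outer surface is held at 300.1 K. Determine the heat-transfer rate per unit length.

Treat each layer as a resistance in series:
  R'_conv,in = 1/(2πr h) = 1/(2π·0.0840·530) = 0.003575 m·K/W
  R'_aluminium = ln(0.105/0.0840)/(2πk) = 0.2231/(2π·201) = 1.767×10^-4 m·K/W
  R'_diatomaceous earth = ln(0.164/0.105)/(2πk) = 0.4459/(2π·0.0871) = 0.8148 m·K/W
ΣR = 0.003575 + 1.767×10^-4 + 0.8148 = 0.8186 m·K/W
Q' = ΔT/ΣR = (668 K − 300.1 K)/0.8186 = 449 W/m

Q' = 449 W/m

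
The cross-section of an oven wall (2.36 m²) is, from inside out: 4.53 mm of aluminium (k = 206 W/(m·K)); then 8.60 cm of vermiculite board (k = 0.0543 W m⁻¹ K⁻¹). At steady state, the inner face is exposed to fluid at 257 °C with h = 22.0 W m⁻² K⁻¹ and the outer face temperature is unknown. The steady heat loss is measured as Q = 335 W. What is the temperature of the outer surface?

Series resistances:
  R_conv,in = 1/(hA) = 1/(22.0·2.36) = 0.01926 K/W
  R_aluminium = L/(kA) = 0.00453/(206·2.36) = 9.318×10^-6 K/W
  R_vermiculite board = L/(kA) = 0.0860/(0.0543·2.36) = 0.6711 K/W
ΣR = 0.6904 K/W
ΔT = Q·ΣR = 335 × 0.6904 = 231.3 K
Heat flows outward, so T_out = T_in − ΔT = 257 − 231.3 = 25.7 °C

T_out = 25.7 °C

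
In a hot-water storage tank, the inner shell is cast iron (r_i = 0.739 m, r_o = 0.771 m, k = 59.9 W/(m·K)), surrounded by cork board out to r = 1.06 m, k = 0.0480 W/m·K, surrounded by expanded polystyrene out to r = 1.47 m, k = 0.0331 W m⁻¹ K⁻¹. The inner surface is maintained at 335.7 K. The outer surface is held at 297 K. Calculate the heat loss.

Q = 31.7 W

Resistance network (inner→outer):
  R_cast iron = (1/0.739 − 1/0.771)/(4πk) = 0.05616/(4π·59.9) = 7.461×10^-5 K/W
  R_cork board = (1/0.771 − 1/1.06)/(4πk) = 0.3536/(4π·0.0480) = 0.5863 K/W
  R_expanded polystyrene = (1/1.06 − 1/1.47)/(4πk) = 0.2631/(4π·0.0331) = 0.6326 K/W
ΣR = 7.461×10^-5 + 0.5863 + 0.6326 = 1.219 K/W
Q = ΔT/ΣR = (335.7 K − 297 K)/1.219 = 31.7 W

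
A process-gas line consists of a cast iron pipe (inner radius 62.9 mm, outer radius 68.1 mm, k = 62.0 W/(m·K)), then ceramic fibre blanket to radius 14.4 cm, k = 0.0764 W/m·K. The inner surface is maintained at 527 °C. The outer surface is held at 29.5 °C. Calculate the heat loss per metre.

Q' = 319 W/m

Resistance network (inner→outer):
  R'_cast iron = ln(0.0681/0.0629)/(2πk) = 0.07943/(2π·62.0) = 2.039×10^-4 m·K/W
  R'_ceramic fibre blanket = ln(0.144/0.0681)/(2πk) = 0.7488/(2π·0.0764) = 1.560 m·K/W
ΣR = 2.039×10^-4 + 1.560 = 1.560 m·K/W
Q' = ΔT/ΣR = (527 °C − 29.5 °C)/1.560 = 319 W/m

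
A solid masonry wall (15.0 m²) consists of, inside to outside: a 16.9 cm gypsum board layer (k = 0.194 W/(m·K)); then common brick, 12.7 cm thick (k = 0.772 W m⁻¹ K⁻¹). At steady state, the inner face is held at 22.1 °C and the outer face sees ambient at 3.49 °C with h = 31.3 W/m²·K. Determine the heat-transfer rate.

Q = 261 W

Resistance network (inner→outer):
  R_gypsum board = L/(kA) = 0.169/(0.194·15.0) = 0.05808 K/W
  R_common brick = L/(kA) = 0.127/(0.772·15.0) = 0.01097 K/W
  R_conv,out = 1/(hA) = 1/(31.3·15.0) = 0.002130 K/W
ΣR = 0.05808 + 0.01097 + 0.002130 = 0.07118 K/W
Q = ΔT/ΣR = (22.1 °C − 3.49 °C)/0.07118 = 261 W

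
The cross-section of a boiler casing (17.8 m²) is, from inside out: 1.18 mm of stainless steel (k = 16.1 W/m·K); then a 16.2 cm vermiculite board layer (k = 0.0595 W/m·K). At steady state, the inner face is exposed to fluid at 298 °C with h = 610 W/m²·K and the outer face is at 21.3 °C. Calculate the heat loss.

Resistance network (inner→outer):
  R_conv,in = 1/(hA) = 1/(610·17.8) = 9.210×10^-5 K/W
  R_stainless steel = L/(kA) = 0.00118/(16.1·17.8) = 4.118×10^-6 K/W
  R_vermiculite board = L/(kA) = 0.162/(0.0595·17.8) = 0.1530 K/W
ΣR = 9.210×10^-5 + 4.118×10^-6 + 0.1530 = 0.1531 K/W
Q = ΔT/ΣR = (298 °C − 21.3 °C)/0.1531 = 1810 W

Q = 1810 W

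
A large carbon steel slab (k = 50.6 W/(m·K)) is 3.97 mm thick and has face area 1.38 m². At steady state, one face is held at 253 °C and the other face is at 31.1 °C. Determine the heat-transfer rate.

Q = 3900 kW

Q = kA·ΔT/L = 50.6 × 1.38 × |253 °C − 31.1 °C| / 0.00397 = 3.90×10^6 W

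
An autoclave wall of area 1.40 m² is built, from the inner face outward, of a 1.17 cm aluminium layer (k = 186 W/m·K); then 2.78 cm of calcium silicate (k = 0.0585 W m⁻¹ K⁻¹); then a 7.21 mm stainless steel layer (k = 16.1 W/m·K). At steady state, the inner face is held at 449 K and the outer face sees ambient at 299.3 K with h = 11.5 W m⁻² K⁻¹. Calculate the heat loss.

Series thermal resistances, inner to outer:
  R_aluminium = L/(kA) = 0.0117/(186·1.40) = 4.493×10^-5 K/W
  R_calcium silicate = L/(kA) = 0.0278/(0.0585·1.40) = 0.3394 K/W
  R_stainless steel = L/(kA) = 0.00721/(16.1·1.40) = 3.199×10^-4 K/W
  R_conv,out = 1/(hA) = 1/(11.5·1.40) = 0.06211 K/W
ΣR = 4.493×10^-5 + 0.3394 + 3.199×10^-4 + 0.06211 = 0.4019 K/W
Q = ΔT/ΣR = (449 K − 299.3 K)/0.4019 = 372 W

Q = 372 W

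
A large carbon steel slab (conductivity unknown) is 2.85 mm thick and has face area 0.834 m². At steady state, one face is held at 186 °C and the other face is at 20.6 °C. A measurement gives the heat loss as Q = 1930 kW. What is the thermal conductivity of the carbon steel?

k = 39.9 W/m·K

ΣR = ΔT/Q = |186 − 20.6|/1.93×10^6 = 8.570×10^-5 K/W
L/(kA) = 8.570×10^-5 ⇒ k = 0.00285/(8.570×10^-5·0.834) = 39.9 W/m·K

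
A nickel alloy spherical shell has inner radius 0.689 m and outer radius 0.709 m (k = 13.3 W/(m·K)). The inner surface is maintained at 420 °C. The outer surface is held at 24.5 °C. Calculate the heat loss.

Q = 4πk·ΔT/(1/r₁ − 1/r₂) = 4π × 13.3 × 395.5 / (1/0.689 − 1/0.709) = 1.61×10^6 W

Q = 1610 kW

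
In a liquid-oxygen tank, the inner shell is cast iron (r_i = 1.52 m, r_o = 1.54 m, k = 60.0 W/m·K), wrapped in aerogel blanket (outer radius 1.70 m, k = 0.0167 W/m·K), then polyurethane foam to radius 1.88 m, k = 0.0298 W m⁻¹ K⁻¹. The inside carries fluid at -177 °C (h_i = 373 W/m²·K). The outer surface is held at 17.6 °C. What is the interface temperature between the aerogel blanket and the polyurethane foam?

Treat each layer as a resistance in series:
  R_conv,in = 1/(4πr²h) = 1/(4π·1.52²·373) = 9.234×10^-5 K/W
  R_cast iron = (1/1.52 − 1/1.54)/(4πk) = 0.008544/(4π·60.0) = 1.133×10^-5 K/W
  R_aerogel blanket = (1/1.54 − 1/1.70)/(4πk) = 0.06112/(4π·0.0167) = 0.2912 K/W
  R_polyurethane foam = (1/1.70 − 1/1.88)/(4πk) = 0.05632/(4π·0.0298) = 0.1504 K/W
ΣR = 9.234×10^-5 + 1.133×10^-5 + 0.2912 + 0.1504 = 0.4417 K/W
Q = ΔT/ΣR = (-177 °C − 17.6 °C)/0.4417 = -440.6 W
From the inner boundary to the aerogel blanket/polyurethane foam interface, ΣR_partial = 0.2913 K/W.
T_interface = T_in − Q·ΣR_partial = -177 °C − (-440.6)(0.2913) = -48.7 °C

T = -48.7 °C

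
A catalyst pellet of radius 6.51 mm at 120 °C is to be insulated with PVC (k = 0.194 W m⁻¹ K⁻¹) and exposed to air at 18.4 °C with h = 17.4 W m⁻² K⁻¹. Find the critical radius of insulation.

r_cr = 2.23 cm

For a sphere, r_cr = 2k_ins/h = 2·0.194/17.4 = 0.0223 m = 2.23 cm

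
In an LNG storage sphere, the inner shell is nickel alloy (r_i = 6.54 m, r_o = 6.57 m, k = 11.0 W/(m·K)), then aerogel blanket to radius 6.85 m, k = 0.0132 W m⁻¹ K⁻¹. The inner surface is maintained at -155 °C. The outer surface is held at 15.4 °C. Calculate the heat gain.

Series thermal resistances, inner to outer:
  R_nickel alloy = (1/6.54 − 1/6.57)/(4πk) = 6.982×10^-4/(4π·11.0) = 5.051×10^-6 K/W
  R_aerogel blanket = (1/6.57 − 1/6.85)/(4πk) = 0.006222/(4π·0.0132) = 0.03751 K/W
ΣR = 5.051×10^-6 + 0.03751 = 0.03752 K/W
Q = ΔT/ΣR = (-155 °C − 15.4 °C)/0.03752 = -4540 W
(Negative Q ⇒ heat flows inward; heat gain = 4540 W.)

Q = 4540 W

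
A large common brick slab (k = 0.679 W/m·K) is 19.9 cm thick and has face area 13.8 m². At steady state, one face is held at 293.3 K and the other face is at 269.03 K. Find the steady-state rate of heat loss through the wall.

Q = kA·ΔT/L = 0.679 × 13.8 × |293.3 K − 269.03 K| / 0.199 = 1140 W

Q = 1140 W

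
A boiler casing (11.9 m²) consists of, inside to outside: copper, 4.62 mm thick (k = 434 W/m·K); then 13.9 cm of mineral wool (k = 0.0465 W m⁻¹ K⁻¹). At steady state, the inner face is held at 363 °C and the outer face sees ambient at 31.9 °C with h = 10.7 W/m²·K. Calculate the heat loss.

Series thermal resistances, inner to outer:
  R_copper = L/(kA) = 0.00462/(434·11.9) = 8.946×10^-7 K/W
  R_mineral wool = L/(kA) = 0.139/(0.0465·11.9) = 0.2512 K/W
  R_conv,out = 1/(hA) = 1/(10.7·11.9) = 0.007854 K/W
ΣR = 8.946×10^-7 + 0.2512 + 0.007854 = 0.2591 K/W
Q = ΔT/ΣR = (363 °C − 31.9 °C)/0.2591 = 1280 W

Q = 1280 W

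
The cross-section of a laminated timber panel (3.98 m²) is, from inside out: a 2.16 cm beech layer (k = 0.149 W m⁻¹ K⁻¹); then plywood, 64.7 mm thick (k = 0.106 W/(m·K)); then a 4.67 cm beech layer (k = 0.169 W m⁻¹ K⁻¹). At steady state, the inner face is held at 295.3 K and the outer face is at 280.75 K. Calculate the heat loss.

Q = 56.1 W

Series thermal resistances, inner to outer:
  R_beech = L/(kA) = 0.0216/(0.149·3.98) = 0.03642 K/W
  R_plywood = L/(kA) = 0.0647/(0.106·3.98) = 0.1534 K/W
  R_beech = L/(kA) = 0.0467/(0.169·3.98) = 0.06943 K/W
ΣR = 0.03642 + 0.1534 + 0.06943 = 0.2593 K/W
Q = ΔT/ΣR = (295.3 K − 280.75 K)/0.2593 = 56.1 W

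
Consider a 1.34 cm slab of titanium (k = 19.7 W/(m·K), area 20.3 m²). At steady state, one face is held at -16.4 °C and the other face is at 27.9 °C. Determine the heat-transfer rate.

Q = kA·ΔT/L = 19.7 × 20.3 × |-16.4 °C − 27.9 °C| / 0.0134 = 1.32×10^6 W

Q = 1320 kW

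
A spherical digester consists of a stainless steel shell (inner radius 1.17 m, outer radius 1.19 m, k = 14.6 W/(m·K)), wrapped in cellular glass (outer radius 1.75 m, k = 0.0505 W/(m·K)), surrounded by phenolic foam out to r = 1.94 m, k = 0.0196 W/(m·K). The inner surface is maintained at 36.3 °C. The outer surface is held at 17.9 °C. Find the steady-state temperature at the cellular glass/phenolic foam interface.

T = 24.3 °C

Resistance network (inner→outer):
  R_stainless steel = (1/1.17 − 1/1.19)/(4πk) = 0.01436/(4π·14.6) = 7.830×10^-5 K/W
  R_cellular glass = (1/1.19 − 1/1.75)/(4πk) = 0.2689/(4π·0.0505) = 0.4237 K/W
  R_phenolic foam = (1/1.75 − 1/1.94)/(4πk) = 0.05596/(4π·0.0196) = 0.2272 K/W
ΣR = 7.830×10^-5 + 0.4237 + 0.2272 = 0.6510 K/W
Q = ΔT/ΣR = (36.3 °C − 17.9 °C)/0.6510 = 28.26 W
From the inner boundary to the cellular glass/phenolic foam interface, ΣR_partial = 0.4238 K/W.
T_interface = T_in − Q·ΣR_partial = 36.3 °C − (28.26)(0.4238) = 24.3 °C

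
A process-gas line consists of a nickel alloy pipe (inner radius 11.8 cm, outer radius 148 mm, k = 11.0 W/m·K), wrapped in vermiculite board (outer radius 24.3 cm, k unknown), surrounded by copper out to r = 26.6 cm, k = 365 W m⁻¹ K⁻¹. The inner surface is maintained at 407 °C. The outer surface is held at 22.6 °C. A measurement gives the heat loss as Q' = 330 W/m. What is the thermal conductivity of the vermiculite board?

k = 0.0679 W/m·K

ΣR = ΔT/Q' = |407 − 22.6|/330 = 1.165 m·K/W
Known resistances:
  R'_nickel alloy = ln(0.148/0.118)/(2πk) = 0.2265/(2π·11.0) = 0.003278 m·K/W
  R'_copper = ln(0.266/0.243)/(2πk) = 0.09043/(2π·365) = 3.943×10^-5 m·K/W
R_vermiculite board = ΣR − ΣR_known = 1.165 − 0.003317 = 1.162 m·K/W
ln(r₂/r₁)/(2πk) = 1.162 ⇒ k = 0.4958/(2π·1.162) = 0.0679 W/m·K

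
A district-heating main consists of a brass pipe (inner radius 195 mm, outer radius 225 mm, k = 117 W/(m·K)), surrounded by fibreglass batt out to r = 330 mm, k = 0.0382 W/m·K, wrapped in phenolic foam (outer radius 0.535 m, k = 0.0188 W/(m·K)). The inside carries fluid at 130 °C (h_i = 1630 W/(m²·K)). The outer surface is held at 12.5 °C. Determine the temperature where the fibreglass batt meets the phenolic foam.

T = 97.0 °C

Treat each layer as a resistance in series:
  R'_conv,in = 1/(2πr h) = 1/(2π·0.195·1630) = 5.007×10^-4 m·K/W
  R'_brass = ln(0.225/0.195)/(2πk) = 0.1431/(2π·117) = 1.947×10^-4 m·K/W
  R'_fibreglass batt = ln(0.330/0.225)/(2πk) = 0.3830/(2π·0.0382) = 1.596 m·K/W
  R'_phenolic foam = ln(0.535/0.330)/(2πk) = 0.4832/(2π·0.0188) = 4.090 m·K/W
ΣR = 5.007×10^-4 + 1.947×10^-4 + 1.596 + 4.090 = 5.687 m·K/W
Q' = ΔT/ΣR = (130 °C − 12.5 °C)/5.687 = 20.66 W/m
From the inner boundary to the fibreglass batt/phenolic foam interface, ΣR_partial = 1.597 m·K/W.
T_interface = T_in − Q'·ΣR_partial = 130 °C − (20.66)(1.597) = 97.0 °C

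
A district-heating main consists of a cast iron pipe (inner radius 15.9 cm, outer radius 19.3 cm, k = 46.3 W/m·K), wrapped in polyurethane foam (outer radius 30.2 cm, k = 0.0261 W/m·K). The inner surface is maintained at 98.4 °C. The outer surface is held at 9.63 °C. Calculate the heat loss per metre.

Q' = 32.5 W/m

Treat each layer as a resistance in series:
  R'_cast iron = ln(0.193/0.159)/(2πk) = 0.1938/(2π·46.3) = 6.661×10^-4 m·K/W
  R'_polyurethane foam = ln(0.302/0.193)/(2πk) = 0.4477/(2π·0.0261) = 2.730 m·K/W
ΣR = 6.661×10^-4 + 2.730 = 2.731 m·K/W
Q' = ΔT/ΣR = (98.4 °C − 9.63 °C)/2.731 = 32.5 W/m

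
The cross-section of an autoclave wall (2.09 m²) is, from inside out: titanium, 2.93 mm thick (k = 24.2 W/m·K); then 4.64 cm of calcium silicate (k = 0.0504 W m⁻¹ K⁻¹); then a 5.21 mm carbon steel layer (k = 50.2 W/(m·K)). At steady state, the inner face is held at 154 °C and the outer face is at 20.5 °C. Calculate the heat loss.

Q = 303 W

Treat each layer as a resistance in series:
  R_titanium = L/(kA) = 0.00293/(24.2·2.09) = 5.793×10^-5 K/W
  R_calcium silicate = L/(kA) = 0.0464/(0.0504·2.09) = 0.4405 K/W
  R_carbon steel = L/(kA) = 0.00521/(50.2·2.09) = 4.966×10^-5 K/W
ΣR = 5.793×10^-5 + 0.4405 + 4.966×10^-5 = 0.4406 K/W
Q = ΔT/ΣR = (154 °C − 20.5 °C)/0.4406 = 303 W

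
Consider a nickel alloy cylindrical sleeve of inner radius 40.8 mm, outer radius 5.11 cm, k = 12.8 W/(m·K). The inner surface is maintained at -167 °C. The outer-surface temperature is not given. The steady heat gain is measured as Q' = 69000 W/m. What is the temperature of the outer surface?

Sum the resistances:
  R'_nickel alloy = ln(0.0511/0.0408)/(2πk) = 0.2251/(2π·12.8) = 0.002799 m·K/W
ΣR = 0.002799 m·K/W
ΔT = Q'·ΣR = 69000 × 0.002799 = 193.1 K
Heat flows inward, so T_out = T_in + ΔT = -167 + 193.1 = 26.1 °C

T_out = 26.1 °C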